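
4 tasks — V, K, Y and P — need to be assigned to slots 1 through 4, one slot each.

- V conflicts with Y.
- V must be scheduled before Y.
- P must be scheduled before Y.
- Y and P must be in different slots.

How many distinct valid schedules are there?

56

Splitting on V: it can be 1 (24), 2 (20), 3 (12). Listing each branch's schedules as (K, Y, P):
V=1: (1,2,1) (1,3,1) (1,3,2) (1,4,1) (1,4,2) (1,4,3) (2,2,1) (2,3,1) (2,3,2) (2,4,1) (2,4,2) (2,4,3) (3,2,1) (3,3,1) (3,3,2) (3,4,1) (3,4,2) (3,4,3) (4,2,1) (4,3,1) (4,3,2) (4,4,1) (4,4,2) (4,4,3) — 24.
V=2: (1,3,1) (1,3,2) (1,4,1) (1,4,2) (1,4,3) (2,3,1) (2,3,2) (2,4,1) (2,4,2) (2,4,3) (3,3,1) (3,3,2) (3,4,1) (3,4,2) (3,4,3) (4,3,1) (4,3,2) (4,4,1) (4,4,2) (4,4,3) — 20.
V=3: (1,4,1) (1,4,2) (1,4,3) (2,4,1) (2,4,2) (2,4,3) (3,4,1) (3,4,2) (3,4,3) (4,4,1) (4,4,2) (4,4,3) — 12.
Summing: 24 + 20 + 12 = 56.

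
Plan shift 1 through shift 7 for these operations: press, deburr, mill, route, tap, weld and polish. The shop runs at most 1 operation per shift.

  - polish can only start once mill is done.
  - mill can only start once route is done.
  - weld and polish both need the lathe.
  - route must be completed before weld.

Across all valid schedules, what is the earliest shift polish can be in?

shift 3

Precedence pushes polish to at least shift 3.
polish at shift 3 is achievable: tap -> shift 7, route -> shift 1, deburr -> shift 6, mill -> shift 2, press -> shift 5, polish -> shift 3, weld -> shift 4.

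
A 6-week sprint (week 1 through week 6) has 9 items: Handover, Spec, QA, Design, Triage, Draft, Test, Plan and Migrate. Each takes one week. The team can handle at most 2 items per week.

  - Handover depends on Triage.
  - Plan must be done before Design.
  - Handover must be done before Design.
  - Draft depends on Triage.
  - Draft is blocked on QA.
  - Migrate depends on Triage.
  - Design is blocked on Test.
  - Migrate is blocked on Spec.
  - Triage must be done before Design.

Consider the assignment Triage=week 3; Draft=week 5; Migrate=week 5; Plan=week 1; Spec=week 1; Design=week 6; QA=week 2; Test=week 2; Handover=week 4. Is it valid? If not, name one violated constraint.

Yes, all constraints hold

Plan must be done before Design — holds.
Migrate depends on Triage — holds.
The team can handle at most 2 items per week — holds.
Handover must be done before Design — holds.
Design is blocked on Test — holds.
Triage must be done before Design — holds.
Handover depends on Triage — holds.
Migrate is blocked on Spec — holds.
Draft is blocked on QA — holds.
Draft depends on Triage — holds.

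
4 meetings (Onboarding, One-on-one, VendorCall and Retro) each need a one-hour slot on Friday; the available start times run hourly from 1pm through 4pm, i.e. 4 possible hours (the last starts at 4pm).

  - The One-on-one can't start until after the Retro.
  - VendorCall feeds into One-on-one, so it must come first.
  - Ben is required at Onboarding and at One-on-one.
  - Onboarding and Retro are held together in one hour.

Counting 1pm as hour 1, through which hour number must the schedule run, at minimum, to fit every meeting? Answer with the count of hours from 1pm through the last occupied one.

The precedence chain requires at least 2 distinct hours.
2 works (last occupied hour: 2pm): for example Retro=1pm, Onboarding=1pm, One-on-one=2pm, VendorCall=1pm.

2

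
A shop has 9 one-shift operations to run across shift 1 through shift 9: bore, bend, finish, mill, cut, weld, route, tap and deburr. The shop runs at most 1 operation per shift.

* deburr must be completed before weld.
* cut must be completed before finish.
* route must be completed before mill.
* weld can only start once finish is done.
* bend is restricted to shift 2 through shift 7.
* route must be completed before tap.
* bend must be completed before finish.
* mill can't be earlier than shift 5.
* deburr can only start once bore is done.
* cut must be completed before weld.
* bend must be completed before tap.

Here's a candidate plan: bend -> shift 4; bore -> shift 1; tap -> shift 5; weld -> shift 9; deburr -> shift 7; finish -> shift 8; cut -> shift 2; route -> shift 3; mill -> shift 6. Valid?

Yes

mill can't be earlier than shift 5 — holds.
bend must be completed before finish — holds.
route must be completed before tap — holds.
bend must be completed before tap — holds.
cut must be completed before weld — holds.
deburr can only start once bore is done — holds.
bend is restricted to shift 2 through shift 7 — holds.
The shop runs at most 1 operation per shift — holds.
route must be completed before mill — holds.
cut must be completed before finish — holds.
deburr must be completed before weld — holds.
weld can only start once finish is done — holds.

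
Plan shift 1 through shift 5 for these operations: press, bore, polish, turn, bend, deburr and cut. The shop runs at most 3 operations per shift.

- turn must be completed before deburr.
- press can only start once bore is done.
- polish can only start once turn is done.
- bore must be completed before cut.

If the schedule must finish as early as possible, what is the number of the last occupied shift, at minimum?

shift 3

The precedence chain requires at least 2 distinct shifts.
With at most 3 per shift and 7 operations, at least 3 shifts are needed.
3 works (last occupied shift: shift 3): for example deburr=shift 2, bore=shift 1, bend=shift 1, turn=shift 1, cut=shift 3, polish=shift 2, press=shift 2.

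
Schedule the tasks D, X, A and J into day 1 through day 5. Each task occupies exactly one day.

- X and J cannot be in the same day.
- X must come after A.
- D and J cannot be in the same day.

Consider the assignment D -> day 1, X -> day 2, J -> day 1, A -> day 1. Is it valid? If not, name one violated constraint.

Invalid. D and J cannot be in the same day.

X must come after A — holds.
D and J cannot be in the same day — violated.
X and J cannot be in the same day — holds.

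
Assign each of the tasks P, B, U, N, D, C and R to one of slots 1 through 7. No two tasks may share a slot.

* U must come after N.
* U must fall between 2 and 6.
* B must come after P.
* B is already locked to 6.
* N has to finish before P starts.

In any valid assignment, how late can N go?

3

Downstream work caps N at 4.
N at 3 is achievable: B -> 6; U -> 4; R -> 7; C -> 2; D -> 1; N -> 3; P -> 5.
Nothing later works — the capacity limit rule out every slot after 3.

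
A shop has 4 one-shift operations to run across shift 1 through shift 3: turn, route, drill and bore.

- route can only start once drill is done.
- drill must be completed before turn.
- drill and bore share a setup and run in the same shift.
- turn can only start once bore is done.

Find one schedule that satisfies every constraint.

bore=shift 1, turn=shift 2, drill=shift 1, route=shift 2

Checking: bore(shift 1) before turn(shift 2); drill(shift 1) before turn(shift 2); drill(shift 1) before route(shift 2); drill = bore = shift 1.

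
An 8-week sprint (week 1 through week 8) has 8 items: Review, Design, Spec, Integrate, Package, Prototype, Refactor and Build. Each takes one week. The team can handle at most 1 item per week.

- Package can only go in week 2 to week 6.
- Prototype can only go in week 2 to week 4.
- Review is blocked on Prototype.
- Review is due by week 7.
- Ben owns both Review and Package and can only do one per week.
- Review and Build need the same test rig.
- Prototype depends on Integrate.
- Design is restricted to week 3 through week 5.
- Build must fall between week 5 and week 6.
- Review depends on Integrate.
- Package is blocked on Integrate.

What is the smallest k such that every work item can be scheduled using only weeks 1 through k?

The precedence chain requires at least 3 distinct weeks.
With at most 1 per week and 8 work items, at least 8 weeks are needed.
Build can't be placed before week 5, so the schedule must run through at least week 5.
8 works (last occupied week: week 8): for example Spec=week 7, Package=week 4, Integrate=week 1, Design=week 3, Build=week 5, Prototype=week 2, Review=week 6, Refactor=week 8.

8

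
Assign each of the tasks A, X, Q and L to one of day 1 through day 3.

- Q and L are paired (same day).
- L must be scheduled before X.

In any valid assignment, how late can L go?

Downstream work caps L at day 2.
L at day 2 is achievable: A=day 1, L=day 2, Q=day 2, X=day 3.

day 2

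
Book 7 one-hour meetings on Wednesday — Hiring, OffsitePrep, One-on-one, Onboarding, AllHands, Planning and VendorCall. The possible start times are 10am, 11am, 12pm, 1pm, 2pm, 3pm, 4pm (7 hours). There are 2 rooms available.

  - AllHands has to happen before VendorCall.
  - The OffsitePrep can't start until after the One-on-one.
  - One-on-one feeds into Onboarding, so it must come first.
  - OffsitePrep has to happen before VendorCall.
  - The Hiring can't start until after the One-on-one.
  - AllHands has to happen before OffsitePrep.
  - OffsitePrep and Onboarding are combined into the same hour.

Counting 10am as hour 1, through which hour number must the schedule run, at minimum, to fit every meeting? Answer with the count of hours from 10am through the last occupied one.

The precedence chain requires at least 3 distinct hours.
With at most 2 per hour and 7 meetings, at least 4 hours are needed.
4 works (last occupied hour: 1pm): for example One-on-one -> 10am; VendorCall -> 12pm; OffsitePrep -> 11am; Planning -> 1pm; AllHands -> 10am; Onboarding -> 11am; Hiring -> 12pm.

4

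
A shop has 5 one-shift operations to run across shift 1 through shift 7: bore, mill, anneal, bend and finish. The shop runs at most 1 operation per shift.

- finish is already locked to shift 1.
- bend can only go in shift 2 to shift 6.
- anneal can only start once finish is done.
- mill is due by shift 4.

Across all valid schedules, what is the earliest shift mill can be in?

Mill's own window allows nothing later than shift 4.
mill at shift 2 is achievable: bend -> shift 3; mill -> shift 2; bore -> shift 5; finish -> shift 1; anneal -> shift 4.
Nothing earlier works — the capacity limit rule out every shift before shift 2.

shift 2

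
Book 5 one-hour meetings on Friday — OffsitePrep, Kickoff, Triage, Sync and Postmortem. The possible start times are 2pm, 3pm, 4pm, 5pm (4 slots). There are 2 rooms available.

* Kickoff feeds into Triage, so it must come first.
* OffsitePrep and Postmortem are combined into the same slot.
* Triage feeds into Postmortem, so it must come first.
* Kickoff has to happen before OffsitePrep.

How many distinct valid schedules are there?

12

Splitting on OffsitePrep: it can be 4pm (3), 5pm (9). Listing each branch's schedules as (Kickoff, Triage, Sync, Postmortem):
OffsitePrep=4pm: (2pm,3pm,2pm,4pm) (2pm,3pm,3pm,4pm) (2pm,3pm,5pm,4pm) — 3.
OffsitePrep=5pm: (2pm,3pm,2pm,5pm) (2pm,3pm,3pm,5pm) (2pm,3pm,4pm,5pm) (2pm,4pm,2pm,5pm) (2pm,4pm,3pm,5pm) (2pm,4pm,4pm,5pm) (3pm,4pm,2pm,5pm) (3pm,4pm,3pm,5pm) (3pm,4pm,4pm,5pm) — 9.
Summing: 3 + 9 = 12.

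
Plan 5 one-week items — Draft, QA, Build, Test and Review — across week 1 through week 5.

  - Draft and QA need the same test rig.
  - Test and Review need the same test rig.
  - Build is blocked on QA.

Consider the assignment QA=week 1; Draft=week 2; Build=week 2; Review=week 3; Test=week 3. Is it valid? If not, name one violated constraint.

No. Test and Review need the same test rig is not satisfied.

Test and Review need the same test rig — violated.
Build is blocked on QA — holds.
Draft and QA need the same test rig — holds.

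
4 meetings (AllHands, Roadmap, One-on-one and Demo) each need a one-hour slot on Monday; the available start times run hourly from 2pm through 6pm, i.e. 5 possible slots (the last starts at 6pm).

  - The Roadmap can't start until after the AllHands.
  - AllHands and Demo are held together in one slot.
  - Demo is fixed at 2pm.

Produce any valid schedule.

Roadmap -> 3pm, Demo -> 2pm, One-on-one -> 2pm, AllHands -> 2pm

Checking: AllHands(2pm) before Roadmap(3pm); AllHands = Demo = 2pm; Demo=2pm in [2pm,2pm].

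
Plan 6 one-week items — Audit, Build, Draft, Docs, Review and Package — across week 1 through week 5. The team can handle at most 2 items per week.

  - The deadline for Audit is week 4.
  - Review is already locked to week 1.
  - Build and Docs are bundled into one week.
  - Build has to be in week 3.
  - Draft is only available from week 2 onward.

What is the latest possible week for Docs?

week 3

Docs must be in the same week as Build, which can't be before week 3, so Docs is at least week 3; Docs must be in the same week as Build, which can't be after week 3, so Docs is at most week 3.
Docs at week 3 is achievable: Review=week 1; Draft=week 2; Audit=week 1; Build=week 3; Docs=week 3; Package=week 2.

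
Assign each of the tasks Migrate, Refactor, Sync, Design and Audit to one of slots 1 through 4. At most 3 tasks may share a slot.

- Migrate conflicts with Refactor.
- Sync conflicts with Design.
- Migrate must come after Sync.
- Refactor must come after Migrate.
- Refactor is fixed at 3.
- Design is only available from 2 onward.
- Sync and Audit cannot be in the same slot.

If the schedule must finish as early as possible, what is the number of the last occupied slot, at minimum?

slot 3

The precedence chain requires at least 3 distinct slots.
With at most 3 per slot and 5 tasks, at least 2 slots are needed.
3 works (last occupied slot: 3): for example Migrate=2; Sync=1; Design=2; Refactor=3; Audit=2.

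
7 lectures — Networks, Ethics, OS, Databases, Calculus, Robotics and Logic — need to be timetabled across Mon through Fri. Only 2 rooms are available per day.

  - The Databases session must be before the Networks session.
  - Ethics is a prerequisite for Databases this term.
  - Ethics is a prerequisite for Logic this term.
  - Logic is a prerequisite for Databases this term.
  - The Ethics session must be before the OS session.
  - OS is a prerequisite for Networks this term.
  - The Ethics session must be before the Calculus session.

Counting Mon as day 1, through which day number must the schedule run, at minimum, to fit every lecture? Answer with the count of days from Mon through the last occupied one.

4

The precedence chain requires at least 4 distinct days.
With at most 2 per day and 7 lectures, at least 4 days are needed.
4 works (last occupied day: Thu): for example Databases -> Wed; OS -> Tue; Ethics -> Mon; Calculus -> Wed; Networks -> Thu; Logic -> Tue; Robotics -> Mon.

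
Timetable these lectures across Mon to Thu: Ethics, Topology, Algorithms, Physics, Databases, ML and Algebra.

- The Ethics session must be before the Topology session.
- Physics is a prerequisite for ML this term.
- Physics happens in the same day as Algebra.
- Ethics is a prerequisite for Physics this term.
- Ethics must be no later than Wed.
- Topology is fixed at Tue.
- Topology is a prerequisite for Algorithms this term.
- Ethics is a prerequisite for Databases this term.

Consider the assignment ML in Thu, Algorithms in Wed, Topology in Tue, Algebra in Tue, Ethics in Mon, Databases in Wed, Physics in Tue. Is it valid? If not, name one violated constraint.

Yes, all constraints hold

Ethics is a prerequisite for Physics this term — holds.
Ethics must be no later than Wed — holds.
Topology is a prerequisite for Algorithms this term — holds.
The Ethics session must be before the Topology session — holds.
Ethics is a prerequisite for Databases this term — holds.
Topology is fixed at Tue — holds.
Physics happens in the same day as Algebra — holds.
Physics is a prerequisite for ML this term — holds.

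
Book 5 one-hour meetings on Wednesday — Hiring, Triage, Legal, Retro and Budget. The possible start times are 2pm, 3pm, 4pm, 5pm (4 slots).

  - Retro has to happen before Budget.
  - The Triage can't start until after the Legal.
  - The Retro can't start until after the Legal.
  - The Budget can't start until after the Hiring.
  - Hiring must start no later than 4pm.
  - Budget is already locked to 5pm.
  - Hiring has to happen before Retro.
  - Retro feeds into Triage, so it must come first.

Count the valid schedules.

6

Splitting on Hiring: it can be 2pm (4), 3pm (2). Listing each branch's schedules as (Triage, Legal, Retro, Budget):
Hiring=2pm: (4pm,2pm,3pm,5pm) (5pm,2pm,3pm,5pm) (5pm,2pm,4pm,5pm) (5pm,3pm,4pm,5pm) — 4.
Hiring=3pm: (5pm,2pm,4pm,5pm) (5pm,3pm,4pm,5pm) — 2.
Summing: 4 + 2 = 6.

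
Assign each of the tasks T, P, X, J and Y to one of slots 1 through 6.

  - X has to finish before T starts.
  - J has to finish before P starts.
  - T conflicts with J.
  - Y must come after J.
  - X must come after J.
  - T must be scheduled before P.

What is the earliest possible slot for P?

4

Precedence pushes P to at least 4.
P at 4 is achievable: T=3; Y=2; P=4; J=1; X=2.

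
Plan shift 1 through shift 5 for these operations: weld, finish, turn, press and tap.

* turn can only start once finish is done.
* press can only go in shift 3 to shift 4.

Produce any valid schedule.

turn -> shift 2, finish -> shift 1, tap -> shift 1, press -> shift 3, weld -> shift 1

Checking: finish(shift 1) before turn(shift 2); press=shift 3 in [shift 3,shift 4].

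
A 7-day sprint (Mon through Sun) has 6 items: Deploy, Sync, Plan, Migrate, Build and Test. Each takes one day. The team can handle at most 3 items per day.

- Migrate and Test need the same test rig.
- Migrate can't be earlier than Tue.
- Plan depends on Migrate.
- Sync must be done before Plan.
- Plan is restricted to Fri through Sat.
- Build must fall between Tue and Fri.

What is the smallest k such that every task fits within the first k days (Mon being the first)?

The precedence chain requires at least 2 distinct days.
With at most 3 per day and 6 tasks, at least 2 days are needed.
Plan can't be placed before Fri — that is day 5 counting from Mon — so the schedule must run through at least 5 days.
5 works (last occupied day: Fri): for example Build=Tue; Sync=Mon; Migrate=Tue; Deploy=Mon; Test=Mon; Plan=Fri.

5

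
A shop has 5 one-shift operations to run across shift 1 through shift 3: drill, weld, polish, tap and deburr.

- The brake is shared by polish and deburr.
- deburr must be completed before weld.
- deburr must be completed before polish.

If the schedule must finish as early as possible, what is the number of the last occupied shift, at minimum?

shift 2

The precedence chain requires at least 2 distinct shifts.
2 works (last occupied shift: shift 2): for example drill in shift 1, tap in shift 1, polish in shift 2, deburr in shift 1, weld in shift 2.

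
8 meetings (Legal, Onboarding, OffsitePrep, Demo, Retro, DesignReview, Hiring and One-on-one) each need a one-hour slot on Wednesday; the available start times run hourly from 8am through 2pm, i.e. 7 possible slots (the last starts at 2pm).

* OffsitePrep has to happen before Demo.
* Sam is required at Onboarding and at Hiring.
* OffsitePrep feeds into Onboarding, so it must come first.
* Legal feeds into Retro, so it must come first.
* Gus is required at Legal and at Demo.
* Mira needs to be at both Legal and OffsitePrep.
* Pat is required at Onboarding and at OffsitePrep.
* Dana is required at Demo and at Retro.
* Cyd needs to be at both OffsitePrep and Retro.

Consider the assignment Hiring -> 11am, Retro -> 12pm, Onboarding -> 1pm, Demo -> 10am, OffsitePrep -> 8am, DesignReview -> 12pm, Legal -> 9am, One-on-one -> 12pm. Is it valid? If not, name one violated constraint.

Legal feeds into Retro, so it must come first — holds.
Cyd needs to be at both OffsitePrep and Retro — holds.
Sam is required at Onboarding and at Hiring — holds.
Gus is required at Legal and at Demo — holds.
OffsitePrep feeds into Onboarding, so it must come first — holds.
Pat is required at Onboarding and at OffsitePrep — holds.
OffsitePrep has to happen before Demo — holds.
Dana is required at Demo and at Retro — holds.
Mira needs to be at both Legal and OffsitePrep — holds.

Yes, all constraints hold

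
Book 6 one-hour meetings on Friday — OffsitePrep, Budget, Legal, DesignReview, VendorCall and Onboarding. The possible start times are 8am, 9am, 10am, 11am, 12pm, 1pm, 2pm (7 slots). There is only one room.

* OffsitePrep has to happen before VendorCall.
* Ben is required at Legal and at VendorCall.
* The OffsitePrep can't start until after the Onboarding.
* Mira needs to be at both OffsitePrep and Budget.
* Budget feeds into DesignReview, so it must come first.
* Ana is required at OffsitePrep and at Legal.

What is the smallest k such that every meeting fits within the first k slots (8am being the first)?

6

The precedence chain requires at least 3 distinct slots.
With at most 1 per slot and 6 meetings, at least 6 slots are needed.
6 works (last occupied slot: 1pm): for example VendorCall -> 12pm, Budget -> 10am, DesignReview -> 11am, OffsitePrep -> 9am, Legal -> 1pm, Onboarding -> 8am.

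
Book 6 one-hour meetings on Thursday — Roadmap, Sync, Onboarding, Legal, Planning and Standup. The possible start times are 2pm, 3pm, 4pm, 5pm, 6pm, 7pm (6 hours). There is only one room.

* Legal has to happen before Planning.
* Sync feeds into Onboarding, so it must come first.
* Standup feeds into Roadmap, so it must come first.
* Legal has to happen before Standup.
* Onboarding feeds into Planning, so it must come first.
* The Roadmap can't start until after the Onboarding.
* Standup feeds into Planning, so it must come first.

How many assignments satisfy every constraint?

12

Splitting on Roadmap: it can be 6pm (6), 7pm (6). Listing each branch's schedules as (Sync, Onboarding, Legal, Planning, Standup):
Roadmap=6pm: (2pm,3pm,4pm,7pm,5pm) (2pm,4pm,3pm,7pm,5pm) (2pm,5pm,3pm,7pm,4pm) (3pm,4pm,2pm,7pm,5pm) (3pm,5pm,2pm,7pm,4pm) (4pm,5pm,2pm,7pm,3pm) — 6.
Roadmap=7pm: (2pm,3pm,4pm,6pm,5pm) (2pm,4pm,3pm,6pm,5pm) (2pm,5pm,3pm,6pm,4pm) (3pm,4pm,2pm,6pm,5pm) (3pm,5pm,2pm,6pm,4pm) (4pm,5pm,2pm,6pm,3pm) — 6.
Summing: 6 + 6 = 12.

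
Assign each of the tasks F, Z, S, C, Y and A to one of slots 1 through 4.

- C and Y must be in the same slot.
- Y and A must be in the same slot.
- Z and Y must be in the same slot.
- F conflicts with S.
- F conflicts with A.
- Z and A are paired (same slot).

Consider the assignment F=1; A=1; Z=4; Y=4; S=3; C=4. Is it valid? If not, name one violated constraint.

F conflicts with A — violated.
Y and A must be in the same slot — violated.
Z and Y must be in the same slot — holds.
C and Y must be in the same slot — holds.
Z and A are paired (same slot) — violated.
F conflicts with S — holds.

No — it violates: Z and A are paired (same slot)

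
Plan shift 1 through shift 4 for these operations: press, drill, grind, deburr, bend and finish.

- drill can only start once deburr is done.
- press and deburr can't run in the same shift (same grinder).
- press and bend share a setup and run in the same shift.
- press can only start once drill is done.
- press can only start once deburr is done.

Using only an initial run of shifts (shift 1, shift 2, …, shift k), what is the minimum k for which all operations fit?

The precedence chain requires at least 3 distinct shifts.
3 works (last occupied shift: shift 3): for example press -> shift 3; drill -> shift 2; bend -> shift 3; finish -> shift 1; grind -> shift 1; deburr -> shift 1.

3 shifts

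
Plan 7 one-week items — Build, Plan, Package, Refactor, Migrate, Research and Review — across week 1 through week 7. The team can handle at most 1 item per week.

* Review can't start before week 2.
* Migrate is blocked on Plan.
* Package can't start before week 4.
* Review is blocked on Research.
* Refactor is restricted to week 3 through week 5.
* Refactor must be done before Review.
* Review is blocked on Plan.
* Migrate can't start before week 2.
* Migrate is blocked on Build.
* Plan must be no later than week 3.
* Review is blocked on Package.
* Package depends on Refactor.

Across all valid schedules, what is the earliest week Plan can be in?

Plan's own window allows nothing later than week 3.
Plan at week 1 is achievable: Package -> week 4; Research -> week 2; Review -> week 5; Migrate -> week 7; Build -> week 6; Plan -> week 1; Refactor -> week 3.

week 1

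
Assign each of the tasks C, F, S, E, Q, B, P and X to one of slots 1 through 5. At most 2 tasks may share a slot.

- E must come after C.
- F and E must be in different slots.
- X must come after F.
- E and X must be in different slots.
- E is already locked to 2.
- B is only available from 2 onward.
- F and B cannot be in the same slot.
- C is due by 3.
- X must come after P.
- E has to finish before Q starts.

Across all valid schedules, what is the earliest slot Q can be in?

3

Precedence pushes Q to at least 3.
Q at 3 is achievable: E in 2, F in 1, P in 3, Q in 3, S in 4, C in 1, X in 4, B in 2.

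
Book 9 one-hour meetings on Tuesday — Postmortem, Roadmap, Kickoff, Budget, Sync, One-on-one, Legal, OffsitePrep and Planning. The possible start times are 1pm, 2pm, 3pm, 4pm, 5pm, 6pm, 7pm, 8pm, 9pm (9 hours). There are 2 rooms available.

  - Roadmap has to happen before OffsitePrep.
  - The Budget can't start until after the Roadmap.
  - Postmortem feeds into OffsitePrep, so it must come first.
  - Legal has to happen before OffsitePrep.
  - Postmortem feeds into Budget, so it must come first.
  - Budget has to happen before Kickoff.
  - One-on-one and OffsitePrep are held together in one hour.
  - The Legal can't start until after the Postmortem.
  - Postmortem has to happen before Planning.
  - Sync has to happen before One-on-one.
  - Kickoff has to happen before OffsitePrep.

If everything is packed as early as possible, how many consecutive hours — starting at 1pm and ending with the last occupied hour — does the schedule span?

5 hours

The precedence chain requires at least 4 distinct hours.
With at most 2 per hour and 9 meetings, at least 5 hours are needed.
5 works (last occupied hour: 5pm): for example Budget=2pm, Planning=5pm, Sync=3pm, Postmortem=1pm, Roadmap=1pm, OffsitePrep=4pm, One-on-one=4pm, Kickoff=3pm, Legal=2pm.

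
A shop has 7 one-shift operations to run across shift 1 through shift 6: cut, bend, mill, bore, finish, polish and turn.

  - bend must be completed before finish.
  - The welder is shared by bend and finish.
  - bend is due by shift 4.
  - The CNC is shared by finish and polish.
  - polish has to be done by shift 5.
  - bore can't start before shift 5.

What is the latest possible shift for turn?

turn at shift 6 is achievable: finish in shift 2; bend in shift 1; polish in shift 1; turn in shift 6; cut in shift 1; bore in shift 5; mill in shift 1.

shift 6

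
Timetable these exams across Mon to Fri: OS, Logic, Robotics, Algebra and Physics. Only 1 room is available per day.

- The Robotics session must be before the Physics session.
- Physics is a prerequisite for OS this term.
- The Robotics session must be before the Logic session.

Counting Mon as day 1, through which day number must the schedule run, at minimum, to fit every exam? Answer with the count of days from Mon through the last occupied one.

The precedence chain requires at least 3 distinct days.
With at most 1 per day and 5 exams, at least 5 days are needed.
5 works (last occupied day: Fri): for example Logic -> Thu; Robotics -> Mon; Algebra -> Fri; Physics -> Tue; OS -> Wed.

5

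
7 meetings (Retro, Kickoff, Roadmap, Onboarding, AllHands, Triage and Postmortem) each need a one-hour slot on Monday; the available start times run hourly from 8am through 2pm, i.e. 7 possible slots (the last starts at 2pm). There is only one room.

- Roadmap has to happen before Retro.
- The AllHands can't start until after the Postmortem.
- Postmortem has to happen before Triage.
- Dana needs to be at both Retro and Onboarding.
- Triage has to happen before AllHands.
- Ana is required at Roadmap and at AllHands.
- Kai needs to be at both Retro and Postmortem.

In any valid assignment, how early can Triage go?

9am

Precedence pushes Triage to at least 9am; downstream work caps Triage at 1pm.
Triage at 9am is achievable: Onboarding in 2pm; Roadmap in 11am; Kickoff in 1pm; Postmortem in 8am; Retro in 12pm; Triage in 9am; AllHands in 10am.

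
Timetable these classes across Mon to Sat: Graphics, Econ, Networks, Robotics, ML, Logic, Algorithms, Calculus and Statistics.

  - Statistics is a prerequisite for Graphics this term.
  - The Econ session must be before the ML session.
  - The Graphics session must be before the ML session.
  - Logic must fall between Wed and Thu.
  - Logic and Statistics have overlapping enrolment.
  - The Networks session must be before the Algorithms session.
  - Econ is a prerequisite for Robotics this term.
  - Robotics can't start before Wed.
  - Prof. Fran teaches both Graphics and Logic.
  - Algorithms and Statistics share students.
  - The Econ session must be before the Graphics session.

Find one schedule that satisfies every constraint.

Calculus -> Mon; ML -> Wed; Robotics -> Wed; Econ -> Mon; Algorithms -> Tue; Graphics -> Tue; Networks -> Mon; Logic -> Wed; Statistics -> Mon

Checking: Econ(Mon) before ML(Wed); Econ(Mon) before Robotics(Wed); Graphics(Tue) before ML(Wed); Econ(Mon) before Graphics(Tue); Networks(Mon) before Algorithms(Tue); Statistics(Mon) before Graphics(Tue); Algorithms(Tue) != Statistics(Mon); Logic(Wed) != Statistics(Mon); Graphics(Tue) != Logic(Wed); Logic=Wed in [Wed,Thu]; Robotics=Wed in [Wed,Sat].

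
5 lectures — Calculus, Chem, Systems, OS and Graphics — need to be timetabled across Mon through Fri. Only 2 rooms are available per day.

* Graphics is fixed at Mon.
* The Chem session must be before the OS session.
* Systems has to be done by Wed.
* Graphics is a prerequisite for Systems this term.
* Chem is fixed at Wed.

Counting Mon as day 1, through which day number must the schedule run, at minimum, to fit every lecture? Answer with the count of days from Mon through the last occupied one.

4 days

The precedence chain requires at least 2 distinct days.
With at most 2 per day and 5 lectures, at least 3 days are needed.
Propagating the time windows through the other constraints, OS can't land before Thu — that is day 4 counting from Mon — so the schedule must run through at least 4 days.
4 works (last occupied day: Thu): for example Chem in Wed, Systems in Tue, Graphics in Mon, OS in Thu, Calculus in Mon.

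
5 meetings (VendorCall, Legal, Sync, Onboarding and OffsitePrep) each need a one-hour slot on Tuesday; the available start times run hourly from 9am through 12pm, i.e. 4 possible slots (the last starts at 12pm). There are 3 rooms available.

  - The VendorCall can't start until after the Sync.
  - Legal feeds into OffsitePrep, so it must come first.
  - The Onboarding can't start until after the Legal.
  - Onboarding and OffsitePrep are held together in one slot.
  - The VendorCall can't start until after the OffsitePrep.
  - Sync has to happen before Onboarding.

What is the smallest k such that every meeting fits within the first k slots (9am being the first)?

The precedence chain requires at least 3 distinct slots.
With at most 3 per slot and 5 meetings, at least 2 slots are needed.
3 works (last occupied slot: 11am): for example Legal=9am; OffsitePrep=10am; Sync=9am; Onboarding=10am; VendorCall=11am.

3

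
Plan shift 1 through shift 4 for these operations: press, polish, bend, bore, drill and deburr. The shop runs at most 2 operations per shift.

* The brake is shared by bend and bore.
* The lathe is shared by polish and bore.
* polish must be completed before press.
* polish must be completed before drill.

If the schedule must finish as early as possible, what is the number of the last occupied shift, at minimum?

3

The precedence chain requires at least 2 distinct shifts.
With at most 2 per shift and 6 operations, at least 3 shifts are needed.
3 works (last occupied shift: shift 3): for example bore=shift 3; polish=shift 1; press=shift 2; deburr=shift 3; bend=shift 1; drill=shift 2.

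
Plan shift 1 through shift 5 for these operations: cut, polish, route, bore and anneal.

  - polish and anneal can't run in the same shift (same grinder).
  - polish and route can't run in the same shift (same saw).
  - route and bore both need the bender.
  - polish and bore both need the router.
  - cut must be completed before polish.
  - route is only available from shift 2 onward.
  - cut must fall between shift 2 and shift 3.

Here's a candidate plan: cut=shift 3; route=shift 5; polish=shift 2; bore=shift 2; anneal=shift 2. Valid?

route and bore both need the bender — holds.
polish and route can't run in the same shift (same saw) — holds.
cut must fall between shift 2 and shift 3 — holds.
polish and bore both need the router — violated.
route is only available from shift 2 onward — holds.
polish and anneal can't run in the same shift (same grinder) — violated.
cut must be completed before polish — violated.

No — it violates: cut must be completed before polish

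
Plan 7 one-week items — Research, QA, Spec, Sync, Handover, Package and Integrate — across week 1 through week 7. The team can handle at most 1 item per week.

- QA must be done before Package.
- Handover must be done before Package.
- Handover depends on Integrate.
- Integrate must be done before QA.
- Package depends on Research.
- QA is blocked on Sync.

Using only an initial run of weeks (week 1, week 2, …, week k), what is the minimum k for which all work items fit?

7

The precedence chain requires at least 3 distinct weeks.
With at most 1 per week and 7 work items, at least 7 weeks are needed.
7 works (last occupied week: week 7): for example Package=week 6; Integrate=week 1; Research=week 5; Sync=week 2; Handover=week 4; QA=week 3; Spec=week 7.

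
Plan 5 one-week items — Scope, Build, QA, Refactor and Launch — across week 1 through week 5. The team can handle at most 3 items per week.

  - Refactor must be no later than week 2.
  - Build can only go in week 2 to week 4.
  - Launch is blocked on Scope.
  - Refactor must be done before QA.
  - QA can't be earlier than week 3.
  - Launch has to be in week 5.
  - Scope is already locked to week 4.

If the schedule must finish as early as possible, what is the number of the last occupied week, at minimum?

week 5

The precedence chain requires at least 2 distinct weeks.
With at most 3 per week and 5 work items, at least 2 weeks are needed.
Launch can't be placed before week 5, so the schedule must run through at least week 5.
5 works (last occupied week: week 5): for example Launch=week 5; Refactor=week 1; QA=week 3; Scope=week 4; Build=week 2.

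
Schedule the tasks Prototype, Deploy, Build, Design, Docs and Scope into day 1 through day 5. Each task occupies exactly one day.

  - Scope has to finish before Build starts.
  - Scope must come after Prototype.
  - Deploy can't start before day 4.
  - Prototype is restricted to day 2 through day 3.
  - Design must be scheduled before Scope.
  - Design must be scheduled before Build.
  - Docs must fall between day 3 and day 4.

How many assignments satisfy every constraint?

Splitting on Prototype: it can be day 2 (28), day 3 (12). Listing each branch's schedules as (Deploy, Build, Design, Docs, Scope) by day number:
Prototype=day 2: (4,4,1,3,3) (4,4,1,4,3) (4,4,2,3,3) (4,4,2,4,3) (4,5,1,3,3) (4,5,1,3,4) (4,5,1,4,3) (4,5,1,4,4) (4,5,2,3,3) (4,5,2,3,4) (4,5,2,4,3) (4,5,2,4,4) (4,5,3,3,4) (4,5,3,4,4) (5,4,1,3,3) (5,4,1,4,3) (5,4,2,3,3) (5,4,2,4,3) (5,5,1,3,3) (5,5,1,3,4) (5,5,1,4,3) (5,5,1,4,4) (5,5,2,3,3) (5,5,2,3,4) (5,5,2,4,3) (5,5,2,4,4) (5,5,3,3,4) (5,5,3,4,4) — 28.
Prototype=day 3: (4,5,1,3,4) (4,5,1,4,4) (4,5,2,3,4) (4,5,2,4,4) (4,5,3,3,4) (4,5,3,4,4) (5,5,1,3,4) (5,5,1,4,4) (5,5,2,3,4) (5,5,2,4,4) (5,5,3,3,4) (5,5,3,4,4) — 12.
Summing: 28 + 12 = 40.

40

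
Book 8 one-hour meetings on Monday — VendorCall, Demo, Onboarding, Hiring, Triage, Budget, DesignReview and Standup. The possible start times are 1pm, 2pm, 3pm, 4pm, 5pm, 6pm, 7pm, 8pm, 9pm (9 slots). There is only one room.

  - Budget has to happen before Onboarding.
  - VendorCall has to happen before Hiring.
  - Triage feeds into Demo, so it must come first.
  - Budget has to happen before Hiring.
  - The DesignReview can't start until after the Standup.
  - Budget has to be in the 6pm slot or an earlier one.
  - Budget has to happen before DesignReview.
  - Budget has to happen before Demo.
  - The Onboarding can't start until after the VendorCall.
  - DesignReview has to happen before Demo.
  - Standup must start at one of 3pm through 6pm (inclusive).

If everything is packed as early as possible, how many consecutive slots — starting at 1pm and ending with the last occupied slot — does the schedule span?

The precedence chain requires at least 3 distinct slots.
With at most 1 per slot and 8 meetings, at least 8 slots are needed.
Propagating the time windows through the other constraints, Demo can't land before 5pm — that is slot 5 counting from 1pm — so the schedule must run through at least 5 slots.
8 works (last occupied slot: 8pm): for example DesignReview -> 4pm; Standup -> 3pm; Hiring -> 8pm; Triage -> 2pm; Budget -> 1pm; Onboarding -> 7pm; Demo -> 5pm; VendorCall -> 6pm.

8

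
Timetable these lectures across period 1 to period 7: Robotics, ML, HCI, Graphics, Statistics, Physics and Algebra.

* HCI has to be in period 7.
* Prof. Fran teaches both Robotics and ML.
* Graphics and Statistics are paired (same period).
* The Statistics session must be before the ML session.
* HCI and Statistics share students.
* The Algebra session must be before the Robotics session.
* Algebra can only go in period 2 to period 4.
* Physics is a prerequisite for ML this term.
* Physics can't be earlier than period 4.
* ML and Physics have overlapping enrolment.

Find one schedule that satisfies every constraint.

Robotics=period 3; Algebra=period 2; HCI=period 7; Physics=period 4; Statistics=period 1; ML=period 5; Graphics=period 1

Checking: Physics(period 4) before ML(period 5); Algebra(period 2) before Robotics(period 3); Statistics(period 1) before ML(period 5); Robotics(period 3) != ML(period 5); ML(period 5) != Physics(period 4); HCI(period 7) != Statistics(period 1); Graphics = Statistics = period 1; Algebra=period 2 in [period 2,period 4]; HCI=period 7 in [period 7,period 7]; Physics=period 4 in [period 4,period 7].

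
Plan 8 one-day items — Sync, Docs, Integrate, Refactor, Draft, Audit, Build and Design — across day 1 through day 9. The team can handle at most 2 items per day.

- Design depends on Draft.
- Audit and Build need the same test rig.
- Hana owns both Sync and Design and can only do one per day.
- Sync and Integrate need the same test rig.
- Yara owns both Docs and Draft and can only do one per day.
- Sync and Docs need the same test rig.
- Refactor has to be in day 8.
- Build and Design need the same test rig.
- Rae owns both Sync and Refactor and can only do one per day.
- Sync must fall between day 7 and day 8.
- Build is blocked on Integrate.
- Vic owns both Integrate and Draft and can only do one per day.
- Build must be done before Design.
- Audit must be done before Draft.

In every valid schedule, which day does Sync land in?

day 7

Sync's window is day 7–day 8.
Refactor is fixed at day 8, and Sync can't share a day with Refactor.
So Sync must be day 7.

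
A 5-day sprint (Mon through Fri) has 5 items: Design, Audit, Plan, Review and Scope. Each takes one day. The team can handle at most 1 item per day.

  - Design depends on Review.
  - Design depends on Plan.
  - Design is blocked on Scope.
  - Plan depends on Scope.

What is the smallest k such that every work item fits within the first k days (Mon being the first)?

The precedence chain requires at least 3 distinct days.
With at most 1 per day and 5 work items, at least 5 days are needed.
5 works (last occupied day: Fri): for example Plan in Tue, Audit in Fri, Review in Wed, Scope in Mon, Design in Thu.

5 days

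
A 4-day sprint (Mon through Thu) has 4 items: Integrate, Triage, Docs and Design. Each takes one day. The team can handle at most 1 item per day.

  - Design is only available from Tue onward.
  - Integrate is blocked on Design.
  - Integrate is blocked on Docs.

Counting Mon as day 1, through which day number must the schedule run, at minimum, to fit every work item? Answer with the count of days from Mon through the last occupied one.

The precedence chain requires at least 2 distinct days.
With at most 1 per day and 4 work items, at least 4 days are needed.
Propagating the time windows through the other constraints, Integrate can't land before Wed — that is day 3 counting from Mon — so the schedule must run through at least 3 days.
4 works (last occupied day: Thu): for example Triage=Thu; Integrate=Wed; Docs=Mon; Design=Tue.

4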